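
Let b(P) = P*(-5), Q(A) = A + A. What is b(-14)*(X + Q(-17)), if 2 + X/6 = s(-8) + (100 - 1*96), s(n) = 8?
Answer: 1820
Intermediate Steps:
Q(A) = 2*A
b(P) = -5*P
X = 60 (X = -12 + 6*(8 + (100 - 1*96)) = -12 + 6*(8 + (100 - 96)) = -12 + 6*(8 + 4) = -12 + 6*12 = -12 + 72 = 60)
b(-14)*(X + Q(-17)) = (-5*(-14))*(60 + 2*(-17)) = 70*(60 - 34) = 70*26 = 1820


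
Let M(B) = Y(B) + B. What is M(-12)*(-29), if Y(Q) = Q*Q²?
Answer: 50460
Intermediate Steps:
Y(Q) = Q³
M(B) = B + B³ (M(B) = B³ + B = B + B³)
M(-12)*(-29) = (-12 + (-12)³)*(-29) = (-12 - 1728)*(-29) = -1740*(-29) = 50460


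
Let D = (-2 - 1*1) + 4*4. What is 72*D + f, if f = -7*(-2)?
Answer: 950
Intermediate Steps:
D = 13 (D = (-2 - 1) + 16 = -3 + 16 = 13)
f = 14
72*D + f = 72*13 + 14 = 936 + 14 = 950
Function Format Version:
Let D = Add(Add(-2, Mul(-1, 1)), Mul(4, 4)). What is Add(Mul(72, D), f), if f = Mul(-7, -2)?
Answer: 950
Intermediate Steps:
D = 13 (D = Add(Add(-2, -1), 16) = Add(-3, 16) = 13)
f = 14
Add(Mul(72, D), f) = Add(Mul(72, 13), 14) = Add(936, 14) = 950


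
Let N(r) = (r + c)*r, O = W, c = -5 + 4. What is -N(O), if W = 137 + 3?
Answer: -19460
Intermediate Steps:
c = -1
W = 140
O = 140
N(r) = r*(-1 + r) (N(r) = (r - 1)*r = (-1 + r)*r = r*(-1 + r))
-N(O) = -140*(-1 + 140) = -140*139 = -1*19460 = -19460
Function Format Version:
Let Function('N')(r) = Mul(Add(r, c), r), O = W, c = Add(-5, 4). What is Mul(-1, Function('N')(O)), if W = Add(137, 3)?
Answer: -19460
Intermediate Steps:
c = -1
W = 140
O = 140
Function('N')(r) = Mul(r, Add(-1, r)) (Function('N')(r) = Mul(Add(r, -1), r) = Mul(Add(-1, r), r) = Mul(r, Add(-1, r)))
Mul(-1, Function('N')(O)) = Mul(-1, Mul(140, Add(-1, 140))) = Mul(-1, Mul(140, 139)) = Mul(-1, 19460) = -19460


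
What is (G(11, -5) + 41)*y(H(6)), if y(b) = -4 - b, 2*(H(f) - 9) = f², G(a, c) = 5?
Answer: -1426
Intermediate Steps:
H(f) = 9 + f²/2
(G(11, -5) + 41)*y(H(6)) = (5 + 41)*(-4 - (9 + (½)*6²)) = 46*(-4 - (9 + (½)*36)) = 46*(-4 - (9 + 18)) = 46*(-4 - 1*27) = 46*(-4 - 27) = 46*(-31) = -1426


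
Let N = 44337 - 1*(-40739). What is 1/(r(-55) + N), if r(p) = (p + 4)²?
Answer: 1/87677 ≈ 1.1406e-5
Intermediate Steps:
N = 85076 (N = 44337 + 40739 = 85076)
r(p) = (4 + p)²
1/(r(-55) + N) = 1/((4 - 55)² + 85076) = 1/((-51)² + 85076) = 1/(2601 + 85076) = 1/87677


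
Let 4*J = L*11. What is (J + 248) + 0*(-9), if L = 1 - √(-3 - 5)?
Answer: 1003/4 - 11*I*√2/2 ≈ 250.75 - 7.7782*I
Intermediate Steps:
L = 1 - 2*I*√2 (L = 1 - √(-8) = 1 - 2*I*√2 ≈ 1.0 - 2.8284*I)
J = 11/4 - 11*I*√2/2 (J = ((1 - 2*I*√2)*11)/4 = (11 - 22*I*√2)/4 = 11/4 - 11*I*√2/2 ≈ 2.75 - 7.7782*I)
(J + 248) + 0*(-9) = ((11/4 - 11*I*√2/2) + 248) + 0*(-9) = (1003/4 - 11*I*√2/2) + 0 = 1003/4 - 11*I*√2/2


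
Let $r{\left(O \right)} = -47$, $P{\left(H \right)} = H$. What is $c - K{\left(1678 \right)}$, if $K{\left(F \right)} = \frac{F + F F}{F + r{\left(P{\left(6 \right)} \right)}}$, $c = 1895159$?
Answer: $\frac{3088186967}{1631} \approx 1.8934 \cdot 10^{6}$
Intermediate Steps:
$K{\left(F \right)} = \frac{F + F^{2}}{-47 + F}$ ($K{\left(F \right)} = \frac{F + F F}{F - 47} = \frac{F + F^{2}}{-47 + F}$)
$c - K{\left(1678 \right)} = 1895159 - \frac{1678 \left(1 + 1678\right)}{-47 + 1678} = 1895159 - 1678 \cdot \frac{1}{1631} \cdot 1679 = 1895159 - \frac{2817362}{1631} = \frac{3088186967}{1631}$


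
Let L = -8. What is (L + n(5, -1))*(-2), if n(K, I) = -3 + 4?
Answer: 14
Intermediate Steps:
n(K, I) = 1
(L + n(5, -1))*(-2) = (-8 + 1)*(-2) = -7*(-2) = 14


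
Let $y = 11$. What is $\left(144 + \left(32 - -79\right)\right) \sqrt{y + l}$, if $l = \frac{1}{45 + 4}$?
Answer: $\frac{1530 \sqrt{15}}{7} \approx 846.52$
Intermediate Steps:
$l = \frac{1}{49} \approx 0.020408$
$\left(144 + \left(32 - -79\right)\right) \sqrt{y + l} = \left(144 + \left(32 - -79\right)\right) \sqrt{11 + \frac{1}{49}} = \left(144 + \left(32 + 79\right)\right) \sqrt{\frac{540}{49}} = \left(144 + 111\right) \frac{6 \sqrt{15}}{7} = 255 \frac{6 \sqrt{15}}{7} = \frac{1530 \sqrt{15}}{7}$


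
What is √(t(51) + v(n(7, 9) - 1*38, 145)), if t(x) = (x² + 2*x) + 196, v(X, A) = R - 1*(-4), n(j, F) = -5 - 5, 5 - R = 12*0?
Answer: 2*√727 ≈ 53.926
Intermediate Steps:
R = 5 (R = 5 - 12*0 = 5 - 1*0 = 5 + 0 = 5)
n(j, F) = -10
v(X, A) = 9 (v(X, A) = 5 - 1*(-4) = 5 + 4 = 9)
t(x) = 196 + x² + 2*x
√(t(51) + v(n(7, 9) - 1*38, 145)) = √((196 + 51² + 2*51) + 9) = √((196 + 2601 + 102) + 9) = √(2899 + 9) = √2908 = 2*√727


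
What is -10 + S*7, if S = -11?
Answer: -87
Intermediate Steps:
-10 + S*7 = -10 - 11*7 = -10 - 77 = -87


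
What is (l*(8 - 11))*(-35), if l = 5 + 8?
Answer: 1365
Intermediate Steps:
l = 13
(l*(8 - 11))*(-35) = (13*(8 - 11))*(-35) = (13*(-3))*(-35) = -39*(-35) = 1365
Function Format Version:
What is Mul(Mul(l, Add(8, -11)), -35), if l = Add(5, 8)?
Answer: 1365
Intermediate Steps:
l = 13
Mul(Mul(l, Add(8, -11)), -35) = Mul(Mul(13, Add(8, -11)), -35) = Mul(Mul(13, -3), -35) = Mul(-39, -35) = 1365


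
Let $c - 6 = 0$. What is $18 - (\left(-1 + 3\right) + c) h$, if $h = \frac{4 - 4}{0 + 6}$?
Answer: $0$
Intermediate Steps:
$c = 6$ ($c = 6 + 0 = 6$)
$h = 0$ ($h = \frac{0}{6} = 0 \cdot \frac{1}{6} = 0$)
$18 - (\left(-1 + 3\right) + c) h = 18 - (\left(-1 + 3\right) + 6) 0 = 18 - (2 + 6) 0 = 18 \left(-1\right) 8 \cdot 0 = 18 \left(\left(-8\right) 0\right) = 18 \cdot 0 = 0$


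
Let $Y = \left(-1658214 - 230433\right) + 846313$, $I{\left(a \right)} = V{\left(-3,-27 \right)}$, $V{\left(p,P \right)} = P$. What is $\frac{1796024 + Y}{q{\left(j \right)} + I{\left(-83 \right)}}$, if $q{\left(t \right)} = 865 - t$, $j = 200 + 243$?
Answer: $\frac{150738}{79} \approx 1908.1$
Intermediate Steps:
$I{\left(a \right)} = -27$
$j = 443$
$Y = -1042334$ ($Y = -1888647 + 846313 = -1042334$)
$\frac{1796024 + Y}{q{\left(j \right)} + I{\left(-83 \right)}} = \frac{1796024 - 1042334}{\left(865 - 443\right) - 27} = \frac{753690}{\left(865 - 443\right) - 27} = \frac{753690}{422 - 27} = \frac{753690}{395} = 753690 \cdot \frac{1}{395} = \frac{150738}{79}$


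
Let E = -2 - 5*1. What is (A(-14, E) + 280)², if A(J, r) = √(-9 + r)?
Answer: 78384 + 2240*I ≈ 78384.0 + 2240.0*I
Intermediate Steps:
E = -7 (E = -2 - 5 = -7)
(A(-14, E) + 280)² = (√(-9 - 7) + 280)² = (√(-16) + 280)² = (4*I + 280)² = (280 + 4*I)²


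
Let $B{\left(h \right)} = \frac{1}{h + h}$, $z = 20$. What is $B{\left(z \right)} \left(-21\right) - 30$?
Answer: $- \frac{1221}{40} \approx -30.525$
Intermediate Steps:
$B{\left(h \right)} = \frac{1}{2 h}$
$B{\left(z \right)} \left(-21\right) - 30 = \frac{1}{2 \cdot 20} \left(-21\right) - 30 = \frac{1}{2} \cdot \frac{1}{20} \left(-21\right) - 30 = \frac{1}{40} \left(-21\right) - 30 = - \frac{21}{40} - 30 = - \frac{1221}{40}$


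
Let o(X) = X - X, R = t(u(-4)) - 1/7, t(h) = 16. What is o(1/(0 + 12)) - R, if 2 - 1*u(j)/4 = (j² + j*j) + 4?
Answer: -111/7 ≈ -15.857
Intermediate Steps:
u(j) = -8 - 8*j² (u(j) = 8 - 4*((j² + j*j) + 4) = 8 - 4*((j² + j²) + 4) = 8 - 4*(2*j² + 4) = 8 - 4*(4 + 2*j²) = 8 + (-16 - 8*j²) = -8 - 8*j²)
R = 111/7 (R = 16 - 1/7 = 16 - 1*⅐ = 16 - ⅐ = 111/7 ≈ 15.857)
o(X) = 0
o(1/(0 + 12)) - R = 0 - 1*111/7 = 0 - 111/7 = -111/7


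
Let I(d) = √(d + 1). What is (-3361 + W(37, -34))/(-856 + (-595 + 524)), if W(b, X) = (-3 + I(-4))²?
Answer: 3355/927 + 2*I*√3/309 ≈ 3.6192 + 0.011211*I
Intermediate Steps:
I(d) = √(1 + d)
W(b, X) = (-3 + I*√3)² (W(b, X) = (-3 + √(1 - 4))² = (-3 + √(-3))² = (-3 + I*√3)²)
(-3361 + W(37, -34))/(-856 + (-595 + 524)) = (-3361 + (3 - I*√3)²)/(-856 + (-595 + 524)) = (-3361 + (3 - I*√3)²)/(-856 - 71) = (-3361 + (3 - I*√3)²)/(-927) = (-3361 + (3 - I*√3)²)*(-1/927) = 3361/927 - (3 - I*√3)²/927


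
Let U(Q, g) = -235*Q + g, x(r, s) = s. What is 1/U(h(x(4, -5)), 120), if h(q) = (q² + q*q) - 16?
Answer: -1/7870 ≈ -0.00012706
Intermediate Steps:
h(q) = -16 + 2*q² (h(q) = (q² + q²) - 16 = 2*q² - 16 = -16 + 2*q²)
U(Q, g) = g - 235*Q
1/U(h(x(4, -5)), 120) = 1/(120 - 235*(-16 + 2*(-5)²)) = 1/(120 - 235*(-16 + 2*25)) = 1/(120 - 235*(-16 + 50)) = 1/(120 - 235*34) = 1/(120 - 7990) = 1/(-7870) = -1/7870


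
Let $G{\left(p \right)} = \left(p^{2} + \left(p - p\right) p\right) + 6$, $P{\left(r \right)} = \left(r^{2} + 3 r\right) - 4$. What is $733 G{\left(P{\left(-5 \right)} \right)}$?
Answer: $30786$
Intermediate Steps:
$P{\left(r \right)} = -4 + r^{2} + 3 r$
$G{\left(p \right)} = 6 + p^{2}$ ($G{\left(p \right)} = \left(p^{2} + 0 p\right) + 6 = \left(p^{2} + 0\right) + 6 = p^{2} + 6 = 6 + p^{2}$)
$733 G{\left(P{\left(-5 \right)} \right)} = 733 \left(6 + \left(-4 + \left(-5\right)^{2} + 3 \left(-5\right)\right)^{2}\right) = 733 \left(6 + \left(-4 + 25 - 15\right)^{2}\right) = 733 \left(6 + 6^{2}\right) = 733 \left(6 + 36\right) = 733 \cdot 42 = 30786$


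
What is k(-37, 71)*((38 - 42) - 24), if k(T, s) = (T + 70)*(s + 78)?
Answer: -137676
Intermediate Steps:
k(T, s) = (70 + T)*(78 + s)
k(-37, 71)*((38 - 42) - 24) = (5460 + 70*71 + 78*(-37) - 37*71)*((38 - 42) - 24) = (5460 + 4970 - 2886 - 2627)*(-4 - 24) = 4917*(-28) = -137676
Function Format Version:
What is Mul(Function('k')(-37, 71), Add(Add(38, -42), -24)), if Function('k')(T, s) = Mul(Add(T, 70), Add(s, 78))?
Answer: -137676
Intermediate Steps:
Function('k')(T, s) = Mul(Add(70, T), Add(78, s))
Mul(Function('k')(-37, 71), Add(Add(38, -42), -24)) = Mul(Add(5460, Mul(70, 71), Mul(78, -37), Mul(-37, 71)), Add(Add(38, -42), -24)) = Mul(Add(5460, 4970, -2886, -2627), Add(-4, -24)) = Mul(4917, -28) = -137676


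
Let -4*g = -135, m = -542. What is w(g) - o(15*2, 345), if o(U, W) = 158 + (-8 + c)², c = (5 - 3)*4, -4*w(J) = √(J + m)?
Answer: -158 - I*√2033/8 ≈ -158.0 - 5.6361*I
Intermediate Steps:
g = 135/4 (g = -¼*(-135) = 135/4 ≈ 33.750)
w(J) = -√(-542 + J)/4 (w(J) = -√(J - 542)/4 = -√(-542 + J)/4)
c = 8 (c = 2*4 = 8)
o(U, W) = 158 (o(U, W) = 158 + (-8 + 8)² = 158 + 0² = 158 + 0 = 158)
w(g) - o(15*2, 345) = -√(-542 + 135/4)/4 - 1*158 = -I*√2033/8 - 158 = -158 - I*√2033/8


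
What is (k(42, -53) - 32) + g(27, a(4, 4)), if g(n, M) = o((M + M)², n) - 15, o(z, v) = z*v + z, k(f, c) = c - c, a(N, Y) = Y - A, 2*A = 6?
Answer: 65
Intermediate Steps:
A = 3 (A = (½)*6 = 3)
a(N, Y) = -3 + Y (a(N, Y) = Y - 1*3 = Y - 3 = -3 + Y)
k(f, c) = 0
o(z, v) = z + v*z (o(z, v) = v*z + z = z + v*z)
g(n, M) = -15 + 4*M²*(1 + n) (g(n, M) = (M + M)²*(1 + n) - 15 = (2*M)²*(1 + n) - 15 = (4*M²)*(1 + n) - 15 = 4*M²*(1 + n) - 15 = -15 + 4*M²*(1 + n))
(k(42, -53) - 32) + g(27, a(4, 4)) = (0 - 32) + (-15 + 4*(-3 + 4)²*(1 + 27)) = -32 + (-15 + 4*1²*28) = -32 + (-15 + 4*1*28) = -32 + (-15 + 112) = -32 + 97 = 65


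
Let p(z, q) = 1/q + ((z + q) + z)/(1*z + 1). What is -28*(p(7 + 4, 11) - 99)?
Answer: 29617/11 ≈ 2692.5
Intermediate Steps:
p(z, q) = 1/q + (q + 2*z)/(1 + z) (p(z, q) = 1/q + ((q + z) + z)/(z + 1) = 1/q + (q + 2*z)/(1 + z))
-28*(p(7 + 4, 11) - 99) = -28*((1 + (7 + 4) + 11**2 + 2*11*(7 + 4))/(11*(1 + (7 + 4))) - 99) = -28*((1 + 11 + 121 + 2*11*11)/(11*(1 + 11)) - 99) = -28*((1/11)*(1 + 11 + 121 + 242)/12 - 99) = -28*((1/11)*(1/12)*375 - 99) = -28*(125/44 - 99) = -28*(-4231/44) = 29617/11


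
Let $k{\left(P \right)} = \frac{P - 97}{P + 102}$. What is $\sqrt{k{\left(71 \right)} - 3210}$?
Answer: $\frac{2 i \sqrt{24019147}}{173} \approx 56.658 i$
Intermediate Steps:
$k{\left(P \right)} = \frac{-97 + P}{102 + P}$
$\sqrt{k{\left(71 \right)} - 3210} = \sqrt{\frac{-97 + 71}{102 + 71} - 3210} = \sqrt{\frac{1}{173} \left(-26\right) - 3210} = \sqrt{- \frac{26}{173} - 3210} = \sqrt{- \frac{555356}{173}} = \frac{2 i \sqrt{24019147}}{173}$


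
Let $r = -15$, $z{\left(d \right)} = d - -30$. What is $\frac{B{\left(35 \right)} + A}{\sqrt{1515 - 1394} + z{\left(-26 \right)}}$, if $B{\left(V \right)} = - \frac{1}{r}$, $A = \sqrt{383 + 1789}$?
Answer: $\frac{1}{225} + \frac{2 \sqrt{543}}{15} \approx 3.1114$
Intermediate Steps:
$A = 2 \sqrt{543}$ ($A = \sqrt{2172} = 2 \sqrt{543} \approx 46.605$)
$z{\left(d \right)} = 30 + d$ ($z{\left(d \right)} = d + 30 = 30 + d$)
$B{\left(V \right)} = \frac{1}{15}$ ($B{\left(V \right)} = - \frac{1}{-15} = \left(-1\right) \left(- \frac{1}{15}\right) = \frac{1}{15}$)
$\frac{B{\left(35 \right)} + A}{\sqrt{1515 - 1394} + z{\left(-26 \right)}} = \frac{\frac{1}{15} + 2 \sqrt{543}}{\sqrt{1515 - 1394} + \left(30 - 26\right)} = \frac{\frac{1}{15} + 2 \sqrt{543}}{\sqrt{121} + 4} = \frac{\frac{1}{15} + 2 \sqrt{543}}{11 + 4} = \frac{\frac{1}{15} + 2 \sqrt{543}}{15} = \left(\frac{1}{15} + 2 \sqrt{543}\right) \frac{1}{15} = \frac{1}{225} + \frac{2 \sqrt{543}}{15}$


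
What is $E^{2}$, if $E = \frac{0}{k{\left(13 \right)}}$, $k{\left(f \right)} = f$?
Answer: $0$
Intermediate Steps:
$E = 0$ ($E = \frac{0}{13} = 0 \cdot \frac{1}{13} = 0$)
$E^{2} = 0^{2} = 0$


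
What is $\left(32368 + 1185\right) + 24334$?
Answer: $57887$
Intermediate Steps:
$\left(32368 + 1185\right) + 24334 = 33553 + 24334 = 57887$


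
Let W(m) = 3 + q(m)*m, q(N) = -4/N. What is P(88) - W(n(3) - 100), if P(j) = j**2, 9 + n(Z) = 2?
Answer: 7745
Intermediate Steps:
n(Z) = -7 (n(Z) = -9 + 2 = -7)
W(m) = -1 (W(m) = 3 + (-4/m)*m = 3 - 4 = -1)
P(88) - W(n(3) - 100) = 88**2 - 1*(-1) = 7744 + 1 = 7745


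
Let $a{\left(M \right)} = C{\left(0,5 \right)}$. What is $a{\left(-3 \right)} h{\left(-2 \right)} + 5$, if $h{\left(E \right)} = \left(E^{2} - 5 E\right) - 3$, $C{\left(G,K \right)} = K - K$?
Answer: $5$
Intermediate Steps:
$C{\left(G,K \right)} = 0$
$h{\left(E \right)} = -3 + E^{2} - 5 E$
$a{\left(M \right)} = 0$
$a{\left(-3 \right)} h{\left(-2 \right)} + 5 = 0 \left(-3 + \left(-2\right)^{2} - -10\right) + 5 = 0 \left(-3 + 4 + 10\right) + 5 = 0 \cdot 11 + 5 = 0 + 5 = 5$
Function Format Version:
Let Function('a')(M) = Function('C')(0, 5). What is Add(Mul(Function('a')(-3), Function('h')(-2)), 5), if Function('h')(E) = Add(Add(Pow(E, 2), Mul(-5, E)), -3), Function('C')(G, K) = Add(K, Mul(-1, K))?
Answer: 5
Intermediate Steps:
Function('C')(G, K) = 0
Function('h')(E) = Add(-3, Pow(E, 2), Mul(-5, E))
Function('a')(M) = 0
Add(Mul(Function('a')(-3), Function('h')(-2)), 5) = Add(Mul(0, Add(-3, Pow(-2, 2), Mul(-5, -2))), 5) = Add(Mul(0, Add(-3, 4, 10)), 5) = Add(Mul(0, 11), 5) = Add(0, 5) = 5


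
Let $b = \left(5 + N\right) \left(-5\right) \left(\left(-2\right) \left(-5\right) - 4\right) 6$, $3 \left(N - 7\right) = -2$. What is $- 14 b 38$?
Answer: $1085280$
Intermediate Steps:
$N = \frac{19}{3}$ ($N = 7 + \frac{1}{3} \left(-2\right) = 7 - \frac{2}{3} = \frac{19}{3} \approx 6.3333$)
$b = -2040$ ($b = \left(5 + \frac{19}{3}\right) \left(-5\right) \left(\left(-2\right) \left(-5\right) - 4\right) 6 = \frac{34}{3} \left(-5\right) \left(10 - 4\right) 6 = \left(- \frac{170}{3}\right) 6 \cdot 6 = \left(-340\right) 6 = -2040$)
$- 14 b 38 = \left(-14\right) \left(-2040\right) 38 = 28560 \cdot 38 = 1085280$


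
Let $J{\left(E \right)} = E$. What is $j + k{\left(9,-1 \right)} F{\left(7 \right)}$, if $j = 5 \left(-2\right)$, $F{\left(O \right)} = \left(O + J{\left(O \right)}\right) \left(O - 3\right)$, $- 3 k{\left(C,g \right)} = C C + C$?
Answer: $-1690$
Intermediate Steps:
$k{\left(C,g \right)} = - \frac{C}{3} - \frac{C^{2}}{3}$ ($k{\left(C,g \right)} = - \frac{C C + C}{3} = - \frac{C^{2} + C}{3} = - \frac{C + C^{2}}{3} = - \frac{C}{3} - \frac{C^{2}}{3}$)
$F{\left(O \right)} = 2 O \left(-3 + O\right)$ ($F{\left(O \right)} = \left(O + O\right) \left(O - 3\right) = 2 O \left(-3 + O\right)$)
$j = -10$
$j + k{\left(9,-1 \right)} F{\left(7 \right)} = -10 + \left(- \frac{1}{3}\right) 9 \left(1 + 9\right) 2 \cdot 7 \left(-3 + 7\right) = -10 + \left(- \frac{1}{3}\right) 9 \cdot 10 \cdot 2 \cdot 7 \cdot 4 = -10 - 1680 = -1690$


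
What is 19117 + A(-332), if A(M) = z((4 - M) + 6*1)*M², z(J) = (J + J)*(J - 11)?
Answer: 24955173613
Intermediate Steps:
z(J) = 2*J*(-11 + J) (z(J) = (2*J)*(-11 + J) = 2*J*(-11 + J))
A(M) = 2*M²*(-1 - M)*(10 - M) (A(M) = (2*((4 - M) + 6*1)*(-11 + ((4 - M) + 6*1)))*M² = (2*((4 - M) + 6)*(-11 + ((4 - M) + 6)))*M² = (2*(10 - M)*(-11 + (10 - M)))*M² = (2*(10 - M)*(-1 - M))*M² = (2*(-1 - M)*(10 - M))*M² = 2*M²*(-1 - M)*(10 - M))
19117 + A(-332) = 19117 + 2*(-332)²*(1 - 332)*(-10 - 332) = 19117 + 2*110224*(-331)*(-342) = 19117 + 24955154496 = 24955173613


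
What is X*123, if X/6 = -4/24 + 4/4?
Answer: 615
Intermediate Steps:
X = 5 (X = 6*(-4/24 + 4/4) = 6*(-4*1/24 + 4*(¼)) = 6*(-⅙ + 1) = 6*(⅚) = 5)
X*123 = 5*123 = 615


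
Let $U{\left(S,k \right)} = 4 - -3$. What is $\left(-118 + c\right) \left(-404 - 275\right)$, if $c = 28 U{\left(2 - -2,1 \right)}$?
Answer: $-52962$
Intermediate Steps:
$U{\left(S,k \right)} = 7$ ($U{\left(S,k \right)} = 4 + 3 = 7$)
$c = 196$ ($c = 28 \cdot 7 = 196$)
$\left(-118 + c\right) \left(-404 - 275\right) = \left(-118 + 196\right) \left(-404 - 275\right) = 78 \left(-679\right) = -52962$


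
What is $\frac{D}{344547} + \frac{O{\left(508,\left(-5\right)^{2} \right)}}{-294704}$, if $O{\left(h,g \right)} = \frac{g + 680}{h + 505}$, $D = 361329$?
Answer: $\frac{35956388343791}{34286463672048} \approx 1.0487$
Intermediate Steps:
$O{\left(h,g \right)} = \frac{680 + g}{505 + h}$
$\frac{D}{344547} + \frac{O{\left(508,\left(-5\right)^{2} \right)}}{-294704} = \frac{361329}{344547} + \frac{\frac{1}{505 + 508} \left(680 + \left(-5\right)^{2}\right)}{-294704} = 361329 \cdot \frac{1}{344547} + \frac{680 + 25}{1013} \left(- \frac{1}{294704}\right) = \frac{120443}{114849} + \frac{1}{1013} \cdot 705 \left(- \frac{1}{294704}\right) = \frac{120443}{114849} + \frac{705}{1013} \left(- \frac{1}{294704}\right) = \frac{120443}{114849} - \frac{705}{298535152} = \frac{35956388343791}{34286463672048}$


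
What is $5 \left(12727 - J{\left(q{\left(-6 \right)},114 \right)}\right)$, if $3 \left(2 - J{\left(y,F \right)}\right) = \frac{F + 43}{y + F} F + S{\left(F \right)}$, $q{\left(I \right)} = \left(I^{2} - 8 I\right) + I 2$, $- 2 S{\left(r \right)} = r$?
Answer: $\frac{5923205}{93} \approx 63690.0$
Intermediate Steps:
$S{\left(r \right)} = - \frac{r}{2}$
$q{\left(I \right)} = I^{2} - 6 I$ ($q{\left(I \right)} = \left(I^{2} - 8 I\right) + 2 I = I^{2} - 6 I$)
$J{\left(y,F \right)} = 2 + \frac{F}{6} - \frac{F \left(43 + F\right)}{3 \left(F + y\right)}$ ($J{\left(y,F \right)} = 2 - \frac{\frac{F + 43}{y + F} F - \frac{F}{2}}{3} = 2 - \frac{\frac{43 + F}{F + y} F - \frac{F}{2}}{3} = 2 - \frac{\frac{F \left(43 + F\right)}{F + y} - \frac{F}{2}}{3} = 2 - \frac{- \frac{F}{2} + \frac{F \left(43 + F\right)}{F + y}}{3} = 2 - \left(- \frac{F}{6} + \frac{F \left(43 + F\right)}{3 \left(F + y\right)}\right) = 2 + \frac{F}{6} - \frac{F \left(43 + F\right)}{3 \left(F + y\right)}$)
$5 \left(12727 - J{\left(q{\left(-6 \right)},114 \right)}\right) = 5 \left(12727 - \frac{- 114^{2} - 8436 + 12 \left(- 6 \left(-6 - 6\right)\right) + 114 \left(- 6 \left(-6 - 6\right)\right)}{6 \left(114 - 6 \left(-6 - 6\right)\right)}\right) = 5 \left(12727 - \frac{\left(-1\right) 12996 - 8436 + 12 \left(\left(-6\right) \left(-12\right)\right) + 114 \left(\left(-6\right) \left(-12\right)\right)}{6 \left(114 - -72\right)}\right) = 5 \left(12727 - \frac{-12996 - 8436 + 12 \cdot 72 + 114 \cdot 72}{6 \left(114 + 72\right)}\right) = 5 \left(12727 - \frac{-12996 - 8436 + 864 + 8208}{6 \cdot 186}\right) = 5 \left(12727 - \frac{1}{6} \cdot \frac{1}{186} \left(-12360\right)\right) = 5 \left(12727 - - \frac{1030}{93}\right) = 5 \left(12727 + \frac{1030}{93}\right) = 5 \cdot \frac{1184641}{93} = \frac{5923205}{93}$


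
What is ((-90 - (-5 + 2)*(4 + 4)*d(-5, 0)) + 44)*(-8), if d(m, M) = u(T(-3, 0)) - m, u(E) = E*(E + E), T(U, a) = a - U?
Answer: -4048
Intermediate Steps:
u(E) = 2*E² (u(E) = E*(2*E) = 2*E²)
d(m, M) = 18 - m (d(m, M) = 2*(0 - 1*(-3))² - m = 2*(0 + 3)² - m = 2*3² - m = 2*9 - m = 18 - m)
((-90 - (-5 + 2)*(4 + 4)*d(-5, 0)) + 44)*(-8) = ((-90 - (-5 + 2)*(4 + 4)*(18 - 1*(-5))) + 44)*(-8) = ((-90 - (-3)*8*(18 + 5)) + 44)*(-8) = ((-90 - (-3)*8*23) + 44)*(-8) = ((-90 - (-3)*184) + 44)*(-8) = ((-90 - 1*(-552)) + 44)*(-8) = ((-90 + 552) + 44)*(-8) = (462 + 44)*(-8) = 506*(-8) = -4048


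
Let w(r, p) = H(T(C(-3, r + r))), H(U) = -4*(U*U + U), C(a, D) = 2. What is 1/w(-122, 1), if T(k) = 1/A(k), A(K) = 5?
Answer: -25/24 ≈ -1.0417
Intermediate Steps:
T(k) = 1/5
H(U) = -4*U - 4*U**2 (H(U) = -4*(U**2 + U) = -4*(U + U**2) = -4*U - 4*U**2)
w(r, p) = -24/25 (w(r, p) = -4*1/5*(1 + 1/5) = -4*1/5*6/5 = -24/25)
1/w(-122, 1) = 1/(-24/25) = -25/24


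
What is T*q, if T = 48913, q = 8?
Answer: 391304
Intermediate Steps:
T*q = 48913*8 = 391304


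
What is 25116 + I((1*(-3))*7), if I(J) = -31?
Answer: 25085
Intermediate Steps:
25116 + I((1*(-3))*7) = 25116 - 31 = 25085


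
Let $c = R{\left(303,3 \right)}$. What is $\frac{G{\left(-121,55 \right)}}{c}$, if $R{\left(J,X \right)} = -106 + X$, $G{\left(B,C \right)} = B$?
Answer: $\frac{121}{103} \approx 1.1748$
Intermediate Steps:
$c = -103$ ($c = -106 + 3 = -103$)
$\frac{G{\left(-121,55 \right)}}{c} = - \frac{121}{-103} = \left(-121\right) \left(- \frac{1}{103}\right) = \frac{121}{103}$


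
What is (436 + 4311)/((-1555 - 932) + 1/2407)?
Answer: -11426029/5986208 ≈ -1.9087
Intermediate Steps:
(436 + 4311)/((-1555 - 932) + 1/2407) = 4747/(-2487 + 1/2407) = 4747/(-5986208/2407) = 4747*(-2407/5986208) = -11426029/5986208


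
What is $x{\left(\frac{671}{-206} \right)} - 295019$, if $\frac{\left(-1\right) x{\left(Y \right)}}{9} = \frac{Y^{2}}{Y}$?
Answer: $- \frac{60767875}{206} \approx -2.9499 \cdot 10^{5}$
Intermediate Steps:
$x{\left(Y \right)} = - 9 Y$ ($x{\left(Y \right)} = - 9 \frac{Y^{2}}{Y} = - 9 Y$)
$x{\left(\frac{671}{-206} \right)} - 295019 = - 9 \frac{671}{-206} - 295019 = - 9 \cdot 671 \left(- \frac{1}{206}\right) - 295019 = \left(-9\right) \left(- \frac{671}{206}\right) - 295019 = \frac{6039}{206} - 295019 = - \frac{60767875}{206}$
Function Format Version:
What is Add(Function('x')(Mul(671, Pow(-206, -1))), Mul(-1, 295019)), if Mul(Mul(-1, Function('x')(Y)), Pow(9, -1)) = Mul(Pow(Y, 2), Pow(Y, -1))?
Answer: Rational(-60767875, 206) ≈ -2.9499e+5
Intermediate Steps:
Function('x')(Y) = Mul(-9, Y) (Function('x')(Y) = Mul(-9, Mul(Pow(Y, 2), Pow(Y, -1))) = Mul(-9, Y))
Add(Function('x')(Mul(671, Pow(-206, -1))), Mul(-1, 295019)) = Add(Mul(-9, Mul(671, Pow(-206, -1))), Mul(-1, 295019)) = Add(Mul(-9, Mul(671, Rational(-1, 206))), -295019) = Add(Mul(-9, Rational(-671, 206)), -295019) = Add(Rational(6039, 206), -295019) = Rational(-60767875, 206)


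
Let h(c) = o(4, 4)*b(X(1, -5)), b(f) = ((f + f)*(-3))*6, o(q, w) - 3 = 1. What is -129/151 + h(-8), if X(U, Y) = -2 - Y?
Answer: -65361/151 ≈ -432.85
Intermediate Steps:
o(q, w) = 4 (o(q, w) = 3 + 1 = 4)
b(f) = -36*f (b(f) = ((2*f)*(-3))*6 = -6*f*6 = -36*f)
h(c) = -432 (h(c) = 4*(-36*(-2 - 1*(-5))) = 4*(-36*(-2 + 5)) = 4*(-36*3) = 4*(-108) = -432)
-129/151 + h(-8) = -129/151 - 432 = -65361/151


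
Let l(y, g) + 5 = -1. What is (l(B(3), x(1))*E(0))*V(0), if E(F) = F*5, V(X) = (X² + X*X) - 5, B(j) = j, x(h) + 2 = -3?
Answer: 0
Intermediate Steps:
x(h) = -5 (x(h) = -2 - 3 = -5)
l(y, g) = -6 (l(y, g) = -5 - 1 = -6)
V(X) = -5 + 2*X² (V(X) = (X² + X²) - 5 = 2*X² - 5 = -5 + 2*X²)
E(F) = 5*F
(l(B(3), x(1))*E(0))*V(0) = (-30*0)*(-5 + 2*0²) = (-6*0)*(-5 + 2*0) = 0*(-5 + 0) = 0*(-5) = 0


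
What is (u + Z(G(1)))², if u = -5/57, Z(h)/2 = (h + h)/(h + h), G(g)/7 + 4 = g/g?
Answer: 11881/3249 ≈ 3.6568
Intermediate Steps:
G(g) = -21 (G(g) = -28 + 7*(g/g) = -28 + 7*1 = -28 + 7 = -21)
Z(h) = 2 (Z(h) = 2*((h + h)/(h + h)) = 2*((2*h)/((2*h))) = 2*((2*h)*(1/(2*h))) = 2*1 = 2)
u = -5/57 (u = -5*1/57 = -5/57 ≈ -0.087719)
(u + Z(G(1)))² = (-5/57 + 2)² = (109/57)² = 11881/3249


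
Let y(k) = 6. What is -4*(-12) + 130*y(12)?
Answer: 828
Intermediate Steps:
-4*(-12) + 130*y(12) = -4*(-12) + 130*6 = 48 + 780 = 828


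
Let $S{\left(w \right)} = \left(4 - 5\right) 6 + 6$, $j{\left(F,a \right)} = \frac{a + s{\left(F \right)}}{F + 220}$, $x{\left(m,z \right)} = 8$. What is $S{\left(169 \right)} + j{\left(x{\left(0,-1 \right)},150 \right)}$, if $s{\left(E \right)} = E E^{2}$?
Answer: $\frac{331}{114} \approx 2.9035$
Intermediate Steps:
$s{\left(E \right)} = E^{3}$
$j{\left(F,a \right)} = \frac{a + F^{3}}{220 + F}$ ($j{\left(F,a \right)} = \frac{a + F^{3}}{F + 220} = \frac{a + F^{3}}{220 + F}$)
$S{\left(w \right)} = 0$ ($S{\left(w \right)} = \left(-1\right) 6 + 6 = -6 + 6 = 0$)
$S{\left(169 \right)} + j{\left(x{\left(0,-1 \right)},150 \right)} = 0 + \frac{150 + 8^{3}}{220 + 8} = 0 + \frac{150 + 512}{228} = 0 + \frac{1}{228} \cdot 662 = 0 + \frac{331}{114} = \frac{331}{114}$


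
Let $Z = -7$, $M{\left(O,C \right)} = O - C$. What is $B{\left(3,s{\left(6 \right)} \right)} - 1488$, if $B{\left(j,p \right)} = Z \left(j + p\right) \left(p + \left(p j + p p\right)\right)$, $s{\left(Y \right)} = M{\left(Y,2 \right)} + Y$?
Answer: $-14228$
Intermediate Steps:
$s{\left(Y \right)} = -2 + 2 Y$ ($s{\left(Y \right)} = \left(Y - 2\right) + Y = \left(-2 + Y\right) + Y = -2 + 2 Y$)
$B{\left(j,p \right)} = - 7 \left(j + p\right) \left(p + p^{2} + j p\right)$ ($B{\left(j,p \right)} = - 7 \left(j + p\right) \left(p + \left(p j + p p\right)\right) = - 7 \left(j + p\right) \left(p + \left(j p + p^{2}\right)\right) = - 7 \left(j + p\right) \left(p + \left(p^{2} + j p\right)\right) = - 7 \left(j + p\right) \left(p + p^{2} + j p\right)$)
$B{\left(3,s{\left(6 \right)} \right)} - 1488 = - 7 \left(-2 + 2 \cdot 6\right) \left(3 + \left(-2 + 2 \cdot 6\right) + 3^{2} + \left(-2 + 2 \cdot 6\right)^{2} + 2 \cdot 3 \left(-2 + 2 \cdot 6\right)\right) - 1488 = - 7 \left(-2 + 12\right) \left(3 + \left(-2 + 12\right) + 9 + \left(-2 + 12\right)^{2} + 2 \cdot 3 \left(-2 + 12\right)\right) - 1488 = \left(-7\right) 10 \left(3 + 10 + 9 + 10^{2} + 2 \cdot 3 \cdot 10\right) - 1488 = \left(-7\right) 10 \left(3 + 10 + 9 + 100 + 60\right) - 1488 = \left(-7\right) 10 \cdot 182 - 1488 = -12740 - 1488 = -14228$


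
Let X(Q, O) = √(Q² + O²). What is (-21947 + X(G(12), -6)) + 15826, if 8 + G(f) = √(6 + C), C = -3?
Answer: -6121 + √(103 - 16*√3) ≈ -6112.3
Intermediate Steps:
G(f) = -8 + √3 (G(f) = -8 + √(6 - 3) = -8 + √3)
X(Q, O) = √(O² + Q²)
(-21947 + X(G(12), -6)) + 15826 = (-21947 + √((-6)² + (-8 + √3)²)) + 15826 = (-21947 + √(36 + (-8 + √3)²)) + 15826 = -6121 + √(36 + (-8 + √3)²)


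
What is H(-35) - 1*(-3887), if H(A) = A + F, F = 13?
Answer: 3865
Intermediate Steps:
H(A) = 13 + A (H(A) = A + 13 = 13 + A)
H(-35) - 1*(-3887) = (13 - 35) - 1*(-3887) = -22 + 3887 = 3865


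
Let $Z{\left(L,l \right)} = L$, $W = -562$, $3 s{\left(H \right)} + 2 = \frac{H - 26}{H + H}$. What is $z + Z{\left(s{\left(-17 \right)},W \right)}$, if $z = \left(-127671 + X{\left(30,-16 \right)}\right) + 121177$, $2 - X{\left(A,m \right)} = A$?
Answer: $- \frac{665269}{102} \approx -6522.2$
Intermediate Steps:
$s{\left(H \right)} = - \frac{2}{3} + \frac{-26 + H}{6 H}$ ($s{\left(H \right)} = - \frac{2}{3} + \frac{\left(H - 26\right) \frac{1}{H + H}}{3} = - \frac{2}{3} + \frac{\left(-26 + H\right) \frac{1}{2 H}}{3} = - \frac{2}{3} + \frac{\frac{1}{2} \frac{1}{H} \left(-26 + H\right)}{3} = - \frac{2}{3} + \frac{-26 + H}{6 H}$)
$X{\left(A,m \right)} = 2 - A$
$z = -6522$ ($z = \left(-127671 + \left(2 - 30\right)\right) + 121177 = \left(-127671 - 28\right) + 121177 = -127699 + 121177 = -6522$)
$z + Z{\left(s{\left(-17 \right)},W \right)} = -6522 + \frac{-26 - -51}{6 \left(-17\right)} = -6522 + \frac{1}{6} \left(- \frac{1}{17}\right) \left(-26 + 51\right) = -6522 + \frac{1}{6} \left(- \frac{1}{17}\right) 25 = -6522 - \frac{25}{102} = - \frac{665269}{102}$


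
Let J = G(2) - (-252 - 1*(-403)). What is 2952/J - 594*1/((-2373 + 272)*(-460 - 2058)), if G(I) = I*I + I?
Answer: -709868403/34868005 ≈ -20.359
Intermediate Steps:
G(I) = I + I² (G(I) = I² + I = I + I²)
J = -145 (J = 2*(1 + 2) - (-252 - 1*(-403)) = 2*3 - (-252 + 403) = 6 - 1*151 = 6 - 151 = -145)
2952/J - 594*1/((-2373 + 272)*(-460 - 2058)) = 2952/(-145) - 594*1/((-2373 + 272)*(-460 - 2058)) = 2952*(-1/145) - 594/((-2518*(-2101))) = -2952/145 - 594/5290318 = -2952/145 - 594*1/5290318 = -2952/145 - 27/240469 = -709868403/34868005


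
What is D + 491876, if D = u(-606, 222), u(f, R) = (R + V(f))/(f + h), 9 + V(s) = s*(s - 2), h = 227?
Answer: 186052343/379 ≈ 4.9090e+5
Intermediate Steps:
V(s) = -9 + s*(-2 + s) (V(s) = -9 + s*(s - 2) = -9 + s*(-2 + s))
u(f, R) = (-9 + R + f² - 2*f)/(227 + f) (u(f, R) = (R + (-9 + f² - 2*f))/(f + 227) = (-9 + R + f² - 2*f)/(227 + f))
D = -368661/379 (D = (-9 + 222 + (-606)² - 2*(-606))/(227 - 606) = (-9 + 222 + 367236 + 1212)/(-379) = -1/379*368661 = -368661/379 ≈ -972.72)
D + 491876 = -368661/379 + 491876 = 186052343/379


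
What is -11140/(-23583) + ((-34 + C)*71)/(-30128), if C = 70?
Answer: 9833849/25375308 ≈ 0.38754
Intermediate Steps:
-11140/(-23583) + ((-34 + C)*71)/(-30128) = -11140/(-23583) + ((-34 + 70)*71)/(-30128) = -11140*(-1/23583) + (36*71)*(-1/30128) = 11140/23583 + 2556*(-1/30128) = 11140/23583 - 639/7532 = 9833849/25375308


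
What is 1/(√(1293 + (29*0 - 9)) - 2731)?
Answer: -2731/7457077 - 2*√321/7457077 ≈ -0.00037103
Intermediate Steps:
1/(√(1293 + (29*0 - 9)) - 2731) = 1/(√(1293 + (0 - 9)) - 2731) = 1/(√(1293 - 9) - 2731) = 1/(√1284 - 2731) = 1/(2*√321 - 2731) = 1/(-2731 + 2*√321)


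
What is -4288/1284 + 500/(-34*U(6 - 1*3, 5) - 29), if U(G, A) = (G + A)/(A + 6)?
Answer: -799684/63237 ≈ -12.646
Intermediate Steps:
U(G, A) = (A + G)/(6 + A)
-4288/1284 + 500/(-34*U(6 - 1*3, 5) - 29) = -4288/1284 + 500/(-34*(5 + (6 - 1*3))/(6 + 5) - 29) = -4288*1/1284 + 500/(-34*(5 + (6 - 3))/11 - 29) = -1072/321 + 500/(-34*(5 + 3)/11 - 29) = -1072/321 + 500/(-34*8/11 - 29) = -1072/321 + 500/(-272/11 - 29) = -1072/321 + 500/(-591/11) = -1072/321 + 500*(-11/591) = -1072/321 - 5500/591 = -799684/63237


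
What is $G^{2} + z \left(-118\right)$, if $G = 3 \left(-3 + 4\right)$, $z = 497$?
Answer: $-58637$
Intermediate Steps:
$G = 3$ ($G = 3 \cdot 1 = 3$)
$G^{2} + z \left(-118\right) = 3^{2} + 497 \left(-118\right) = 9 - 58646 = -58637$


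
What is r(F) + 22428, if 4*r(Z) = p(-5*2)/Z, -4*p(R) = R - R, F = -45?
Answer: 22428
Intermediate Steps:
p(R) = 0 (p(R) = -(R - R)/4 = -¼*0 = 0)
r(Z) = 0 (r(Z) = (0/Z)/4 = (¼)*0 = 0)
r(F) + 22428 = 0 + 22428 = 22428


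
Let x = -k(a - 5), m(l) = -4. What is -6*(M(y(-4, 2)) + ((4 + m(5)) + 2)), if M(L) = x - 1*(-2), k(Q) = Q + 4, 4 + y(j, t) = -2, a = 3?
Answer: -12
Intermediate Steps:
y(j, t) = -6 (y(j, t) = -4 - 2 = -6)
k(Q) = 4 + Q
x = -2 (x = -(4 + (3 - 5)) = -(4 - 2) = -1*2 = -2)
M(L) = 0 (M(L) = -2 - 1*(-2) = -2 + 2 = 0)
-6*(M(y(-4, 2)) + ((4 + m(5)) + 2)) = -6*(0 + ((4 - 4) + 2)) = -6*(0 + (0 + 2)) = -6*(0 + 2) = -6*2 = -12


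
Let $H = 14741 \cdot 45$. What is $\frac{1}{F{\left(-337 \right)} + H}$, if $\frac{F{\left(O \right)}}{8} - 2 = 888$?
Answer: $\frac{1}{670465} \approx 1.4915 \cdot 10^{-6}$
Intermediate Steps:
$F{\left(O \right)} = 7120$ ($F{\left(O \right)} = 16 + 8 \cdot 888 = 16 + 7104 = 7120$)
$H = 663345$
$\frac{1}{F{\left(-337 \right)} + H} = \frac{1}{7120 + 663345} = \frac{1}{670465}$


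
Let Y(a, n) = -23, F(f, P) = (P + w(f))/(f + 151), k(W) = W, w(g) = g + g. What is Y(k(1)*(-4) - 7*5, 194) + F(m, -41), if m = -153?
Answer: 301/2 ≈ 150.50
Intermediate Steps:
w(g) = 2*g
F(f, P) = (P + 2*f)/(151 + f) (F(f, P) = (P + 2*f)/(f + 151) = (P + 2*f)/(151 + f))
Y(k(1)*(-4) - 7*5, 194) + F(m, -41) = -23 + (-41 + 2*(-153))/(151 - 153) = -23 + (-41 - 306)/(-2) = -23 - ½*(-347) = -23 + 347/2 = 301/2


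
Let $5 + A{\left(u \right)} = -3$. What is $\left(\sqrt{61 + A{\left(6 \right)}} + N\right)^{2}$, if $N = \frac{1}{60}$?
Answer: $\frac{190801}{3600} + \frac{\sqrt{53}}{30} \approx 53.243$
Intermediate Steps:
$N = \frac{1}{60} \approx 0.016667$
$A{\left(u \right)} = -8$ ($A{\left(u \right)} = -5 - 3 = -8$)
$\left(\sqrt{61 + A{\left(6 \right)}} + N\right)^{2} = \left(\sqrt{61 - 8} + \frac{1}{60}\right)^{2} = \left(\sqrt{53} + \frac{1}{60}\right)^{2} = \left(\frac{1}{60} + \sqrt{53}\right)^{2}$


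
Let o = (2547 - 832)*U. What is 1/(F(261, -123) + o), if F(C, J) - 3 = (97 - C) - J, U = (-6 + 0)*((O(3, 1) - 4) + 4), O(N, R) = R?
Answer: -1/10328 ≈ -9.6824e-5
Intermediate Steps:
U = -6 (U = (-6 + 0)*((1 - 4) + 4) = -6*(-3 + 4) = -6*1 = -6)
F(C, J) = 100 - C - J (F(C, J) = 3 + ((97 - C) - J) = 3 + (97 - C - J) = 100 - C - J)
o = -10290 (o = (2547 - 832)*(-6) = 1715*(-6) = -10290)
1/(F(261, -123) + o) = 1/((100 - 1*261 - 1*(-123)) - 10290) = 1/((100 - 261 + 123) - 10290) = 1/(-38 - 10290) = 1/(-10328) = -1/10328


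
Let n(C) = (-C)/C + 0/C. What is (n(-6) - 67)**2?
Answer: 4624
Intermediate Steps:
n(C) = -1 (n(C) = -1 + 0 = -1)
(n(-6) - 67)**2 = (-1 - 67)**2 = (-68)**2 = 4624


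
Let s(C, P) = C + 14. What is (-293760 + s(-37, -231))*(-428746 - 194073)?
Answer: 182973634277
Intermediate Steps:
s(C, P) = 14 + C
(-293760 + s(-37, -231))*(-428746 - 194073) = (-293760 + (14 - 37))*(-428746 - 194073) = (-293760 - 23)*(-622819) = -293783*(-622819) = 182973634277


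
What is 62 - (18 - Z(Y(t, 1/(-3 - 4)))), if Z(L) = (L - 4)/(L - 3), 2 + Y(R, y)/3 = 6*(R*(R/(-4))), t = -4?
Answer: 3646/81 ≈ 45.012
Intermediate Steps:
Y(R, y) = -6 - 9*R²/2 (Y(R, y) = -6 + 3*(6*(R*(R/(-4)))) = -6 + 3*(6*(R*(R*(-¼)))) = -6 + 3*(6*(R*(-R/4))) = -6 + 3*(6*(-R²/4)) = -6 + 3*(-3*R²/2) = -6 - 9*R²/2)
Z(L) = (-4 + L)/(-3 + L)
62 - (18 - Z(Y(t, 1/(-3 - 4)))) = 62 - (18 - (-4 + (-6 - 9/2*(-4)²))/(-3 + (-6 - 9/2*(-4)²))) = 62 - (18 - (-4 + (-6 - 9/2*16))/(-3 + (-6 - 9/2*16))) = 62 - (18 - (-4 + (-6 - 72))/(-3 + (-6 - 72))) = 62 - (18 - (-4 - 78)/(-3 - 78)) = 62 - (18 - (-82)/(-81)) = 62 - (18 - (-1)*(-82)/81) = 62 - (18 - 1*82/81) = 62 - (18 - 82/81) = 62 - 1*1376/81 = 62 - 1376/81 = 3646/81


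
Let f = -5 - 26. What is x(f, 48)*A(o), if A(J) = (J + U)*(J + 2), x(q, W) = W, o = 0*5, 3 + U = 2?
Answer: -96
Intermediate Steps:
U = -1 (U = -3 + 2 = -1)
f = -31
o = 0
A(J) = (-1 + J)*(2 + J) (A(J) = (J - 1)*(J + 2) = (-1 + J)*(2 + J))
x(f, 48)*A(o) = 48*(-2 + 0 + 0²) = 48*(-2 + 0 + 0) = 48*(-2) = -96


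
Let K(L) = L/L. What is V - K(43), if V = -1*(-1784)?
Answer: 1783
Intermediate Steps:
V = 1784
K(L) = 1
V - K(43) = 1784 - 1*1 = 1784 - 1 = 1783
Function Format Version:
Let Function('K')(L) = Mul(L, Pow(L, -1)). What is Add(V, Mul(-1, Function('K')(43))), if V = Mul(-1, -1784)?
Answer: 1783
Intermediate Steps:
V = 1784
Function('K')(L) = 1
Add(V, Mul(-1, Function('K')(43))) = Add(1784, Mul(-1, 1)) = Add(1784, -1) = 1783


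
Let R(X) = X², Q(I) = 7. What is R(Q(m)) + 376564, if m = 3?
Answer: 376613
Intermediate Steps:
R(Q(m)) + 376564 = 7² + 376564 = 49 + 376564 = 376613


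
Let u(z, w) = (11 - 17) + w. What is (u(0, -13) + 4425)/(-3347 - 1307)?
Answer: -2203/2327 ≈ -0.94671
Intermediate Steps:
u(z, w) = -6 + w
(u(0, -13) + 4425)/(-3347 - 1307) = ((-6 - 13) + 4425)/(-3347 - 1307) = (-19 + 4425)/(-4654) = 4406*(-1/4654) = -2203/2327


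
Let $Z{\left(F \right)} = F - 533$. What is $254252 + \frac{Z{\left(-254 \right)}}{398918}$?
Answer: $\frac{101425698549}{398918} \approx 2.5425 \cdot 10^{5}$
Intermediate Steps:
$Z{\left(F \right)} = -533 + F$
$254252 + \frac{Z{\left(-254 \right)}}{398918} = 254252 + \frac{-533 - 254}{398918} = 254252 - \frac{787}{398918} = \frac{101425698549}{398918}$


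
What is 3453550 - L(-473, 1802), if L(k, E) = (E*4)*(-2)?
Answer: 3467966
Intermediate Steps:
L(k, E) = -8*E (L(k, E) = (4*E)*(-2) = -8*E)
3453550 - L(-473, 1802) = 3453550 - (-8)*1802 = 3453550 - 1*(-14416) = 3453550 + 14416 = 3467966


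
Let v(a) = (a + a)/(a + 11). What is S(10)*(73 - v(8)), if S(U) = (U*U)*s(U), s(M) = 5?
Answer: 685500/19 ≈ 36079.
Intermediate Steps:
v(a) = 2*a/(11 + a) (v(a) = (2*a)/(11 + a) = 2*a/(11 + a))
S(U) = 5*U² (S(U) = (U*U)*5 = U²*5 = 5*U²)
S(10)*(73 - v(8)) = (5*10²)*(73 - 2*8/(11 + 8)) = (5*100)*(73 - 2*8/19) = 500*(73 - 2*8/19) = 500*(73 - 1*16/19) = 500*(73 - 16/19) = 500*(1371/19) = 685500/19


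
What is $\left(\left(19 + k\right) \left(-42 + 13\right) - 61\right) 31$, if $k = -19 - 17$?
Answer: $13392$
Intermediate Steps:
$k = -36$
$\left(\left(19 + k\right) \left(-42 + 13\right) - 61\right) 31 = \left(\left(19 - 36\right) \left(-42 + 13\right) - 61\right) 31 = \left(\left(-17\right) \left(-29\right) - 61\right) 31 = \left(493 - 61\right) 31 = 432 \cdot 31 = 13392$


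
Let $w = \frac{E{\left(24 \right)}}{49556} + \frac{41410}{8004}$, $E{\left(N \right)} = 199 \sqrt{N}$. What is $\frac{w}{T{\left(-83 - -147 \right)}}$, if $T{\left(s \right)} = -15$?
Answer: $- \frac{4141}{12006} - \frac{199 \sqrt{6}}{371670} \approx -0.34622$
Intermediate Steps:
$w = \frac{20705}{4002} + \frac{199 \sqrt{6}}{24778}$ ($w = \frac{199 \sqrt{24}}{49556} + \frac{41410}{8004} = 199 \cdot 2 \sqrt{6} \cdot \frac{1}{49556} + 41410 \cdot \frac{1}{8004} = 398 \sqrt{6} \cdot \frac{1}{49556} + \frac{20705}{4002} = \frac{199 \sqrt{6}}{24778} + \frac{20705}{4002} = \frac{20705}{4002} + \frac{199 \sqrt{6}}{24778} \approx 5.1933$)
$\frac{w}{T{\left(-83 - -147 \right)}} = \frac{\frac{20705}{4002} + \frac{199 \sqrt{6}}{24778}}{-15} = \left(\frac{20705}{4002} + \frac{199 \sqrt{6}}{24778}\right) \left(- \frac{1}{15}\right) = - \frac{4141}{12006} - \frac{199 \sqrt{6}}{371670}$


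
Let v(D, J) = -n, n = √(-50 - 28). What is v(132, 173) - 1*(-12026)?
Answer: 12026 - I*√78 ≈ 12026.0 - 8.8318*I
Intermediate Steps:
n = I*√78 (n = √(-78) = I*√78 ≈ 8.8318*I)
v(D, J) = -I*√78
v(132, 173) - 1*(-12026) = -I*√78 - 1*(-12026) = -I*√78 + 12026 = 12026 - I*√78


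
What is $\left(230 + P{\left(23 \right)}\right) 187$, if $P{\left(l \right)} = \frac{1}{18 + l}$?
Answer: $\frac{1763597}{41} \approx 43015.0$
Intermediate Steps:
$\left(230 + P{\left(23 \right)}\right) 187 = \left(230 + \frac{1}{18 + 23}\right) 187 = \left(230 + \frac{1}{41}\right) 187 = \frac{9431}{41} \cdot 187 = \frac{1763597}{41}$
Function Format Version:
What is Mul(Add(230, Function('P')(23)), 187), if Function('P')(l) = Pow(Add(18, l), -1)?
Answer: Rational(1763597, 41) ≈ 43015.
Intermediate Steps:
Mul(Add(230, Function('P')(23)), 187) = Mul(Add(230, Pow(Add(18, 23), -1)), 187) = Mul(Add(230, Pow(41, -1)), 187) = Mul(Add(230, Rational(1, 41)), 187) = Mul(Rational(9431, 41), 187) = Rational(1763597, 41)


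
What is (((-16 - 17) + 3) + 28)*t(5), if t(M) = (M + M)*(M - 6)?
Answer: 20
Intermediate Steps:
t(M) = 2*M*(-6 + M) (t(M) = (2*M)*(-6 + M) = 2*M*(-6 + M))
(((-16 - 17) + 3) + 28)*t(5) = (((-16 - 17) + 3) + 28)*(2*5*(-6 + 5)) = ((-33 + 3) + 28)*(2*5*(-1)) = (-30 + 28)*(-10) = -2*(-10) = 20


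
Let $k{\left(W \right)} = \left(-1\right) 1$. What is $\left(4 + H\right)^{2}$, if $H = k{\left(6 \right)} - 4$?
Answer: $1$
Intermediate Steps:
$k{\left(W \right)} = -1$
$H = -5$ ($H = -1 - 4 = -5$)
$\left(4 + H\right)^{2} = \left(4 - 5\right)^{2} = \left(-1\right)^{2} = 1$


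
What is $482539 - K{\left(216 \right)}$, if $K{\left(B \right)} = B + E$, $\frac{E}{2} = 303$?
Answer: $481717$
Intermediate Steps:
$E = 606$ ($E = 2 \cdot 303 = 606$)
$K{\left(B \right)} = 606 + B$ ($K{\left(B \right)} = B + 606 = 606 + B$)
$482539 - K{\left(216 \right)} = 482539 - \left(606 + 216\right) = 482539 - 822 = 481717$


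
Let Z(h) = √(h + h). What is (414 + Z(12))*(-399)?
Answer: -165186 - 798*√6 ≈ -1.6714e+5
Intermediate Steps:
Z(h) = √2*√h (Z(h) = √(2*h) = √2*√h)
(414 + Z(12))*(-399) = (414 + √2*√12)*(-399) = (414 + √2*(2*√3))*(-399) = (414 + 2*√6)*(-399) = -165186 - 798*√6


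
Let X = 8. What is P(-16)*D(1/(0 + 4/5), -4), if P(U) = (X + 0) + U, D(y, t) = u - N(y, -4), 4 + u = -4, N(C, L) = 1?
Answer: 72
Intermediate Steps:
u = -8 (u = -4 - 4 = -8)
D(y, t) = -9 (D(y, t) = -8 - 1*1 = -8 - 1 = -9)
P(U) = 8 + U (P(U) = (8 + 0) + U = 8 + U)
P(-16)*D(1/(0 + 4/5), -4) = (8 - 16)*(-9) = -8*(-9) = 72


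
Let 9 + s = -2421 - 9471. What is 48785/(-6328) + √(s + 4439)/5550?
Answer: -48785/6328 + I*√7462/5550 ≈ -7.7094 + 0.015564*I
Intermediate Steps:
s = -11901 (s = -9 + (-2421 - 9471) = -9 - 11892 = -11901)
48785/(-6328) + √(s + 4439)/5550 = 48785/(-6328) + √(-11901 + 4439)/5550 = 48785*(-1/6328) + √(-7462)*(1/5550) = -48785/6328 + (I*√7462)*(1/5550) = -48785/6328 + I*√7462/5550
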